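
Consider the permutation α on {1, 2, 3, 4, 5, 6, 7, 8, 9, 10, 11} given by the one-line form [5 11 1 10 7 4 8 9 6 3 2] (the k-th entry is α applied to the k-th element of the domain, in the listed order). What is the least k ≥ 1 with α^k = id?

The disjoint-cycle form of α has cycle lengths 9, 2.
The order of α is the least common multiple of its cycle lengths: lcm(9, 2) = 18.

18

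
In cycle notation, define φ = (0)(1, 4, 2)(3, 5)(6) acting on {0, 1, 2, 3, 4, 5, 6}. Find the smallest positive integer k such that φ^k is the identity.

6

The cycle type of φ is (3, 2, 1, 1).
Since disjoint cycles commute, ord(φ) = lcm(3, 2) = 6.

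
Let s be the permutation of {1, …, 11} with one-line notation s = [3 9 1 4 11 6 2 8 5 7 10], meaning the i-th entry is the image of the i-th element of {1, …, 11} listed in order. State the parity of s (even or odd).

In disjoint-cycle form the cycle lengths are 6, 2, 1, 1, 1.
A cycle of length ℓ contributes ℓ−1 transpositions, so s is a product of 5 + 1 = 6 transpositions — even.

even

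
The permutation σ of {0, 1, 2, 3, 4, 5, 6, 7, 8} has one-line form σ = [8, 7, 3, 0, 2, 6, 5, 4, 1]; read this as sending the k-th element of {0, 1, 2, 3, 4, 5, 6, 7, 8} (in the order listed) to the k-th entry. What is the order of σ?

Decomposing into disjoint cycles gives cycle lengths 7, 2.
Since disjoint cycles commute, ord(σ) = lcm(7, 2) = 14.

14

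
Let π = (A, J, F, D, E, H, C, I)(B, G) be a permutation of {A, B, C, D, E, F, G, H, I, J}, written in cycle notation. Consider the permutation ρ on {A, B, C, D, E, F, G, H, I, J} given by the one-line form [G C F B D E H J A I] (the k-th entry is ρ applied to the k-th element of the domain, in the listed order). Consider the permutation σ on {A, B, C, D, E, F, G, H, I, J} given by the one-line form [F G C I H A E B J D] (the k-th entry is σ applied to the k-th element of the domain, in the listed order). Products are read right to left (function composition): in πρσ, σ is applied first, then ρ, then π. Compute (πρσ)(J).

(πρσ)(J) = π(ρ(σ(J))). σ(J) = D, then ρ(D) = B, then π(B) = G, so the result is G.

G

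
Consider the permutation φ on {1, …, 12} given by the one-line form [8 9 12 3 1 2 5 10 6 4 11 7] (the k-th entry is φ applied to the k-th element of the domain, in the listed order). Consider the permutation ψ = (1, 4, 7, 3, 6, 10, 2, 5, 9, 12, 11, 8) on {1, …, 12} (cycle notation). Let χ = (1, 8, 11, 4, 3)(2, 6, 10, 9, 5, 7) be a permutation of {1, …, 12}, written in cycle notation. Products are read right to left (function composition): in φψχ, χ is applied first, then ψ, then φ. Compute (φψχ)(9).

6

(φψχ)(9) = φ(ψ(χ(9))). χ(9) = 5, then ψ(5) = 9, then φ(9) = 6, so the result is 6.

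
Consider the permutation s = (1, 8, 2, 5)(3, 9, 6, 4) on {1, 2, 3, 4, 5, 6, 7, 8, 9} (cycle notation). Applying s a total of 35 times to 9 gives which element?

9 lies in the 4-cycle (3, 9, 6, 4).
On a 4-cycle, s^4 is the identity, so s^35 = s^3 there (35 ≡ 3 mod 4).
Advancing 3 steps from 9: 9 → 6 → 4 → 3.

3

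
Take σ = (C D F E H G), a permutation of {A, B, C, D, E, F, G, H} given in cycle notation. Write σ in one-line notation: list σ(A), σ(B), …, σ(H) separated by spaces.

A B D F H E C G

Reading each image from the cycles: A→A, B→B, C→D, D→F, E→H, F→E, G→C, H→G.
So the one-line form is A B D F H E C G.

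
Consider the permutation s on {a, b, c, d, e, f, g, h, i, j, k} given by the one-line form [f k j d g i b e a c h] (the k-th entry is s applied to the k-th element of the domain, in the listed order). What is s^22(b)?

h

Tracing b → k → … returns to b after 5 steps, so b lies in a 5-cycle (b k h e g).
On a 5-cycle, s^5 is the identity, so s^22 = s^2 there (22 ≡ 2 mod 5).
Advancing 2 steps from b: b → k → h.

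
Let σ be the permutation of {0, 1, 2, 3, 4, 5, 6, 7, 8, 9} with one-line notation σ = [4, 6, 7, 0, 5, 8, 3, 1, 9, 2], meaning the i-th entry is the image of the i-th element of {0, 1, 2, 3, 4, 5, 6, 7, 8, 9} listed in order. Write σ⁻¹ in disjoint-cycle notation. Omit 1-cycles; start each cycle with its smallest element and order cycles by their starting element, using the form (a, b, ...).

The cycle decomposition of σ is (0, 4, 5, 8, 9, 2, 7, 1, 6, 3).
The inverse reverses every cycle; in canonical form, σ⁻¹ = (0, 3, 6, 1, 7, 2, 9, 8, 5, 4).

(0, 3, 6, 1, 7, 2, 9, 8, 5, 4)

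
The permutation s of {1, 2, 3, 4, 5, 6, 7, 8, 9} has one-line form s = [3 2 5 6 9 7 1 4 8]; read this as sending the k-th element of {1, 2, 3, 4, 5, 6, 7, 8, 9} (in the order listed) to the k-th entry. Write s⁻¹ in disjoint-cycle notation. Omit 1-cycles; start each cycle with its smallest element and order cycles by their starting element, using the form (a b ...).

The cycle decomposition of s is (1 3 5 9 8 4 6 7).
The inverse reverses every cycle; in canonical form, s⁻¹ = (1 7 6 4 8 9 5 3).

(1 7 6 4 8 9 5 3)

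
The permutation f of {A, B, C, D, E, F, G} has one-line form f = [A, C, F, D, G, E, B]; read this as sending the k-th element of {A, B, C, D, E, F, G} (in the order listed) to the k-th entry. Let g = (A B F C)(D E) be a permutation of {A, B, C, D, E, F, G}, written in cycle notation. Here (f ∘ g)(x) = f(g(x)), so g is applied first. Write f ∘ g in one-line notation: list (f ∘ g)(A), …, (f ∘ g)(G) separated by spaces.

C E A G D F B

For each element, apply g then f: A → B → C; B → F → E; C → A → A; D → E → G; E → D → D; F → C → F; G → G → B.
So f ∘ g in one-line form is C E A G D F B.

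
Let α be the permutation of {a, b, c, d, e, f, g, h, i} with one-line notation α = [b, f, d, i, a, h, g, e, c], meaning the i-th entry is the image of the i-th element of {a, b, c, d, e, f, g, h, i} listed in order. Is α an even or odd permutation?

In disjoint-cycle form the cycle lengths are 5, 3, 1.
A cycle of length ℓ contributes ℓ−1 transpositions, so α is a product of 4 + 2 = 6 transpositions — even.

even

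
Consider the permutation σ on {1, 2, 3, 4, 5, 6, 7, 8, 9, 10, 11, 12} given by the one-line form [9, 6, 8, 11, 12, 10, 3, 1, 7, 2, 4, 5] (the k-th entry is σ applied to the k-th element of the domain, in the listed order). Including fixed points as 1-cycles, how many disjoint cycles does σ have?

4

The cycle decomposition is (1, 9, 7, 3, 8)(2, 6, 10)(4, 11)(5, 12), which has 4 cycles (counting 1-cycles).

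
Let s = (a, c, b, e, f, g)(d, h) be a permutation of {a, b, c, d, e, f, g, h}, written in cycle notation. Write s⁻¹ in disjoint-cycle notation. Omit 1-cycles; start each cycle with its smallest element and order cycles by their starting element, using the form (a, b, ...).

(a, g, f, e, b, c)(d, h)

Inverting a permutation written in cycle notation just reverses the order within every cycle.
Reversing each cycle of s and rotating so the smallest element leads gives (a, g, f, e, b, c)(d, h).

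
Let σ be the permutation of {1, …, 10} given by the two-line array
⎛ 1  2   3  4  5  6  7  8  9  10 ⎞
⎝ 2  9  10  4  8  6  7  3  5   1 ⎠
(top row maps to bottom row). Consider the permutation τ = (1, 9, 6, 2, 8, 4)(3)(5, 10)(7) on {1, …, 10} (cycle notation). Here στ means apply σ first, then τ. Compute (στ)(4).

(στ)(4) = τ(σ(4)). σ(4) = 4, then τ(4) = 1. So (στ)(4) = 1.

1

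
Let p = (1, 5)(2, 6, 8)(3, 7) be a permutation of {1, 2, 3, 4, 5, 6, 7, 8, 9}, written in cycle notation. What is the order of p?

6

The cycle type of p is (3, 2, 2, 1, 1).
The order of p is the least common multiple of its cycle lengths: lcm(3, 2, 2) = 6.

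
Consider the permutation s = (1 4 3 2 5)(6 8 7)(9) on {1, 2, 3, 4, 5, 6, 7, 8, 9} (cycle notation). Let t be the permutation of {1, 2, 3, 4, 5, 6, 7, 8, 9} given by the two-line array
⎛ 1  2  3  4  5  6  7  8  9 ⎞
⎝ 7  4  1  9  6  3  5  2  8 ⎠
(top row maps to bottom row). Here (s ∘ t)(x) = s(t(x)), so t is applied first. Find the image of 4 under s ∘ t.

9

First apply t: t(4) = 9, then s(9) = 9. Thus (s ∘ t)(4) = 9.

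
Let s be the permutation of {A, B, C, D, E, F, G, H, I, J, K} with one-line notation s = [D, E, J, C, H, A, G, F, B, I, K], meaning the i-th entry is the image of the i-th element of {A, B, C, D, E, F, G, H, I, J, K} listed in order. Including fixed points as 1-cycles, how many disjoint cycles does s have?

The cycle decomposition is (A, D, C, J, I, B, E, H, F)(G)(K), which has 3 cycles (counting 1-cycles).

3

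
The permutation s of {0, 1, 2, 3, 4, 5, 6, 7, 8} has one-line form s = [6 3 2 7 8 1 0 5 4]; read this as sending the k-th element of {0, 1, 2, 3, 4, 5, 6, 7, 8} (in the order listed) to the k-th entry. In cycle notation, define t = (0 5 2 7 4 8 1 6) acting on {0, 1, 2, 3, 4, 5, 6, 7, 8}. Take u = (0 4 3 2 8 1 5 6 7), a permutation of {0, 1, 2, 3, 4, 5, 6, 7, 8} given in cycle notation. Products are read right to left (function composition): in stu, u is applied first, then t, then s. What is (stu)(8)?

0

Chase 8: u(8) = 1; t(1) = 6; s(6) = 0. Hence (stu)(8) = 0.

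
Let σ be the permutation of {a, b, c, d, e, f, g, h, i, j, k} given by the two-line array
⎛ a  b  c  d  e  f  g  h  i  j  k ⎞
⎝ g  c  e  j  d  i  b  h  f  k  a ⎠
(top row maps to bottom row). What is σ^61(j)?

c

Tracing j → k → … returns to j after 8 steps, so j lies in an 8-cycle (a g b c e d j k).
On an 8-cycle, σ^8 is the identity, so σ^61 = σ^5 there (61 ≡ 5 mod 8).
Advancing 5 steps from j: j → k → a → g → b → c.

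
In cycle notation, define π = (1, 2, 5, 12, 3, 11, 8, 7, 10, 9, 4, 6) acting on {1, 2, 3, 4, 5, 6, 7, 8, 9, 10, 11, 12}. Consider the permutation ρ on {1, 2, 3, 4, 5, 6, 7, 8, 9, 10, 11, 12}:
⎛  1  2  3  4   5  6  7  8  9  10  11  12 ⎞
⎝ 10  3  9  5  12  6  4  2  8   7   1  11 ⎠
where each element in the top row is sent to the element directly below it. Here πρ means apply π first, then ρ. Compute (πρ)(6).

(πρ)(6) = ρ(π(6)). π(6) = 1, then ρ(1) = 10. So (πρ)(6) = 10.

10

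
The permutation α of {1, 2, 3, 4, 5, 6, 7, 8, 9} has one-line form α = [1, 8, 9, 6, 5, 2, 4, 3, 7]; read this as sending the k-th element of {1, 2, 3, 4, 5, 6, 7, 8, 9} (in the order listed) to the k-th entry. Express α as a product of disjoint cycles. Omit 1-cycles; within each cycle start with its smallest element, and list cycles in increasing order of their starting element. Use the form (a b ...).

(2 8 3 9 7 4 6)

From 2: 2 → 8 → 3 → 9 → 7 → 4 → 6 → 2, closing the cycle (2 8 3 9 7 4 6).
Continuing from each remaining unvisited element yields (2 8 3 9 7 4 6).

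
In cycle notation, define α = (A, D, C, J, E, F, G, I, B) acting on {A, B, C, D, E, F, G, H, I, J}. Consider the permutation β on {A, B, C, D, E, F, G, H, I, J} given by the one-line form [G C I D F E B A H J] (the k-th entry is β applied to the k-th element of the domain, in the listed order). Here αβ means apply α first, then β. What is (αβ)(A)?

D

(αβ)(A) = β(α(A)). α(A) = D, then β(D) = D. So (αβ)(A) = D.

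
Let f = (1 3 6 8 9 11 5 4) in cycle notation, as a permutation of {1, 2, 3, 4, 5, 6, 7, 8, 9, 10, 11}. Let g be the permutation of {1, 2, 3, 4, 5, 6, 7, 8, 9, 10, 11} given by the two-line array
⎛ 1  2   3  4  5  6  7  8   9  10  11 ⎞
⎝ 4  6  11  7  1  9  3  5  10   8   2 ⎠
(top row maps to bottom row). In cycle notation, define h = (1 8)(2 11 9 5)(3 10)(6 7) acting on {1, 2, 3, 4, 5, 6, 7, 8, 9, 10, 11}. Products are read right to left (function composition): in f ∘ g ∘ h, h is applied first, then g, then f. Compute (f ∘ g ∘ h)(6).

Chase 6: h(6) = 7; g(7) = 3; f(3) = 6. Hence (f ∘ g ∘ h)(6) = 6.

6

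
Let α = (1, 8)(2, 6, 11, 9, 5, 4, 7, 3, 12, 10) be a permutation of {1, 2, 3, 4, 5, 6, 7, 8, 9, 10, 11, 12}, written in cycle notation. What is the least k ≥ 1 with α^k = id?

The cycle type of α is (10, 2).
The order is lcm(10, 2) = 10.

10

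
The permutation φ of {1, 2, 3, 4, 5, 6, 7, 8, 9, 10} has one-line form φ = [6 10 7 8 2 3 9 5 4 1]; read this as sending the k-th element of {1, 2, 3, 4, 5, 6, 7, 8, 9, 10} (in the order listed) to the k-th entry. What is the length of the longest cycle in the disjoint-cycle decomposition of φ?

Decomposing into disjoint cycles gives (1 6 3 7 9 4 8 5 2 10); the longest has length 10.

10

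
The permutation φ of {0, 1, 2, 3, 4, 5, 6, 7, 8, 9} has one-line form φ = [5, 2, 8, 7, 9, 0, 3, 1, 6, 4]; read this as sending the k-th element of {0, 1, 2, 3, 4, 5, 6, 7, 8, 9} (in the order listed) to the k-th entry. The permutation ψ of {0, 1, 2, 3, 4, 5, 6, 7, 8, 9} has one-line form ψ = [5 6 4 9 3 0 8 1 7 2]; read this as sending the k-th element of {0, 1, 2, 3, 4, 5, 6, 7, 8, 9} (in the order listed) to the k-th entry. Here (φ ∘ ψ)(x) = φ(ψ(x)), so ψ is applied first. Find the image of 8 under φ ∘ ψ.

First apply ψ: ψ(8) = 7, then φ(7) = 1. Thus (φ ∘ ψ)(8) = 1.

1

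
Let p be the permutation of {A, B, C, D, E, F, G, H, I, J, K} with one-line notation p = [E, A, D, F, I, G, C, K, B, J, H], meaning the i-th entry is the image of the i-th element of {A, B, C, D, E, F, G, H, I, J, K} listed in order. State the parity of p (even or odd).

odd

In disjoint-cycle form the cycle lengths are 4, 4, 2, 1.
A cycle of length ℓ contributes ℓ−1 transpositions, so p is a product of 3 + 3 + 1 = 7 transpositions — odd.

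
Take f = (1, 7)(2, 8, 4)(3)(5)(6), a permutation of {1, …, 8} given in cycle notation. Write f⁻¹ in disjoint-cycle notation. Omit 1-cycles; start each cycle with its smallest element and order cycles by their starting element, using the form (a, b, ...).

If f sends a → b within a cycle, f⁻¹ sends b → a; equivalently, reverse each cycle.
Reversing each cycle of f and rotating so the smallest element leads gives (1, 7)(2, 4, 8).

(1, 7)(2, 4, 8)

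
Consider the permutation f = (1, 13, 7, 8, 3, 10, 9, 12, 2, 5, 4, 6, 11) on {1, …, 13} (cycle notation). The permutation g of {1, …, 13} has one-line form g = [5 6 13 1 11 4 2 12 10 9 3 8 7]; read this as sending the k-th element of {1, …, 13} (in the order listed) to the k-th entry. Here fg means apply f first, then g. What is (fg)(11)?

5

First apply f: f(11) = 1, then g(1) = 5. Thus (fg)(11) = 5.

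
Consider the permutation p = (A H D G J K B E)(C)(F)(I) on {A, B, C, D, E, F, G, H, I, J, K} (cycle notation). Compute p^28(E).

G

E lies in the 8-cycle (A H D G J K B E).
On an 8-cycle, p^8 is the identity, so p^28 = p^4 there (28 ≡ 4 mod 8).
Advancing 4 steps from E: E → A → H → D → G.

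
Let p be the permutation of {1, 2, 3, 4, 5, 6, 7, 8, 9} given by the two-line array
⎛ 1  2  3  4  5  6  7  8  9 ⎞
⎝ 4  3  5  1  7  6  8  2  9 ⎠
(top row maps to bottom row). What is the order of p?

Writing p as disjoint cycles, the cycle lengths are 5, 2, 1, 1.
Since disjoint cycles commute, ord(p) = lcm(5, 2) = 10.

10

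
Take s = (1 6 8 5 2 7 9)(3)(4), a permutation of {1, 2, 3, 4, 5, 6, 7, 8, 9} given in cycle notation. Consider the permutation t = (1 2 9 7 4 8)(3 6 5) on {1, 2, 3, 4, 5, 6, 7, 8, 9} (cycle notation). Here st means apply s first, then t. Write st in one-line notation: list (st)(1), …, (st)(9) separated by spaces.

(st)(x) = t(s(x)). Computing each image: t(s(1)) = t(6) = 5, t(s(2)) = t(7) = 4, t(s(3)) = t(3) = 6, t(s(4)) = t(4) = 8, t(s(5)) = t(2) = 9, t(s(6)) = t(8) = 1, t(s(7)) = t(9) = 7, t(s(8)) = t(5) = 3, t(s(9)) = t(1) = 2.
Hence st = [5 4 6 8 9 1 7 3 2].

5 4 6 8 9 1 7 3 2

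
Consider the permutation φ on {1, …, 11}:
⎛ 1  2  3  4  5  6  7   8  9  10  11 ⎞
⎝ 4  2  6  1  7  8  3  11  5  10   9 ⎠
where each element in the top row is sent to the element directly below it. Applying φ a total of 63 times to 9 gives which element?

Tracing 9 → 5 → … returns to 9 after 7 steps, so 9 lies in a 7-cycle (3 6 8 11 9 5 7).
Since the cycle has length 7, φ^63 acts on it the same as φ^0 (63 mod 7 = 0).
So φ^63(9) = 9.

9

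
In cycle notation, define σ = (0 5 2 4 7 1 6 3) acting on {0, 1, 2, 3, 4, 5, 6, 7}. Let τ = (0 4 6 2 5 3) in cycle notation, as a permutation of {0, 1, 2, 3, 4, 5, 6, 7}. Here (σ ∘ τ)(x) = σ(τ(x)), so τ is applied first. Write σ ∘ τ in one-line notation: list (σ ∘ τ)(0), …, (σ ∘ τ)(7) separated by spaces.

(σ ∘ τ)(x) = σ(τ(x)). Computing each image: σ(τ(0)) = σ(4) = 7, σ(τ(1)) = σ(1) = 6, σ(τ(2)) = σ(5) = 2, σ(τ(3)) = σ(0) = 5, σ(τ(4)) = σ(6) = 3, σ(τ(5)) = σ(3) = 0, σ(τ(6)) = σ(2) = 4, σ(τ(7)) = σ(7) = 1.
Hence σ ∘ τ = [7 6 2 5 3 0 4 1].

7 6 2 5 3 0 4 1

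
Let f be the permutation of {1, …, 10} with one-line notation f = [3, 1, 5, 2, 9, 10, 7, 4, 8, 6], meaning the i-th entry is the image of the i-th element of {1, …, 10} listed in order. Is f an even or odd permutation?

In disjoint-cycle form the cycle lengths are 7, 2, 1.
A cycle is odd iff its length is even; f has 1 even-length cycle, so sgn(f) = (−1)^1 and f is odd.

odd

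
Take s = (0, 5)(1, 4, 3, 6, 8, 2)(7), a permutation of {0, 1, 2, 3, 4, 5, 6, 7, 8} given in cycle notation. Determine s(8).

2

In the cycle (1, 4, 3, 6, 8, 2), 8 is followed by 2, so s(8) = 2.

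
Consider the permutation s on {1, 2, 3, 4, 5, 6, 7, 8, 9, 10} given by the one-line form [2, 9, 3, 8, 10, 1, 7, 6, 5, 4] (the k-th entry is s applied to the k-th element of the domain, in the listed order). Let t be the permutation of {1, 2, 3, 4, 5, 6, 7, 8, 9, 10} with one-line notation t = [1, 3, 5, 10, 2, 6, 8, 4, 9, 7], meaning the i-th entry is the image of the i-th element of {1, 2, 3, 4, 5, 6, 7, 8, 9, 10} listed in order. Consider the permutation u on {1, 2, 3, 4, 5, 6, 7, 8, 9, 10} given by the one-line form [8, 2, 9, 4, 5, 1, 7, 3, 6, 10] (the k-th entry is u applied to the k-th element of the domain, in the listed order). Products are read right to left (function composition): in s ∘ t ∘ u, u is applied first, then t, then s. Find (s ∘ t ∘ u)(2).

Chase 2: u(2) = 2; t(2) = 3; s(3) = 3. Hence (s ∘ t ∘ u)(2) = 3.

3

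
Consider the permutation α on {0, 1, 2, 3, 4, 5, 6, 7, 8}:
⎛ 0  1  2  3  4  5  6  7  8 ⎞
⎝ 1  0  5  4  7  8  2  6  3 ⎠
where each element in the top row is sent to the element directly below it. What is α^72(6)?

Tracing 6 → 2 → … returns to 6 after 7 steps, so 6 lies in a 7-cycle (2, 5, 8, 3, 4, 7, 6).
On a 7-cycle, α^7 is the identity, so α^72 = α^2 there (72 ≡ 2 mod 7).
Advancing 2 steps from 6: 6 → 2 → 5.

5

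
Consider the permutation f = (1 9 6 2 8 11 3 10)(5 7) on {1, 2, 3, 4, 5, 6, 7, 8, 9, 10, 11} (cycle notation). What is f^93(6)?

6 lies in the 8-cycle (1 9 6 2 8 11 3 10).
Powers repeat with period 8 on this cycle, and 93 mod 8 = 5, so f^93(6) = f^5(6).
Advancing 5 steps from 6: 6 → 2 → 8 → 11 → 3 → 10.

10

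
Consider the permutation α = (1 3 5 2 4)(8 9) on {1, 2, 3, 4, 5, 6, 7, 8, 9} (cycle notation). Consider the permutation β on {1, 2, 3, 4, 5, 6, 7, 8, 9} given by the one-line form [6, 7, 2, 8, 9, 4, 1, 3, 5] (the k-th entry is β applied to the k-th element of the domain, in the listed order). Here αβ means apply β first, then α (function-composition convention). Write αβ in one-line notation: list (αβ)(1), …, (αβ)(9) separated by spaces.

6 7 4 9 8 1 3 5 2

Chase each element through β then α: 1 → 6 → 6; 2 → 7 → 7; 3 → 2 → 4; 4 → 8 → 9; 5 → 9 → 8; 6 → 4 → 1; 7 → 1 → 3; 8 → 3 → 5; 9 → 5 → 2.
Collecting the images, αβ = [6 7 4 9 8 1 3 5 2].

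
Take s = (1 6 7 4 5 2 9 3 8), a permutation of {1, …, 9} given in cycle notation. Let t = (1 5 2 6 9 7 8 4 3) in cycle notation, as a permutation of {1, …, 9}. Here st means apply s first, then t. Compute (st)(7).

3

s(7) = 4, then t(4) = 3; composing gives (st)(7) = 3.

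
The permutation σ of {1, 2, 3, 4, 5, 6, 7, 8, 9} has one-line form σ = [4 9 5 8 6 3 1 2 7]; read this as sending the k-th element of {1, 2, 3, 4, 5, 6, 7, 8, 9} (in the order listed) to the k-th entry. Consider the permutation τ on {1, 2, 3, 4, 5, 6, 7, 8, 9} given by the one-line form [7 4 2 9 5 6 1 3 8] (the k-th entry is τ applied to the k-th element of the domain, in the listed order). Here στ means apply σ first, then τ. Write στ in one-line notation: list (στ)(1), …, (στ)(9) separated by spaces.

(στ)(x) = τ(σ(x)). Computing each image: τ(σ(1)) = τ(4) = 9, τ(σ(2)) = τ(9) = 8, τ(σ(3)) = τ(5) = 5, τ(σ(4)) = τ(8) = 3, τ(σ(5)) = τ(6) = 6, τ(σ(6)) = τ(3) = 2, τ(σ(7)) = τ(1) = 7, τ(σ(8)) = τ(2) = 4, τ(σ(9)) = τ(7) = 1.
Hence στ = [9 8 5 3 6 2 7 4 1].

9 8 5 3 6 2 7 4 1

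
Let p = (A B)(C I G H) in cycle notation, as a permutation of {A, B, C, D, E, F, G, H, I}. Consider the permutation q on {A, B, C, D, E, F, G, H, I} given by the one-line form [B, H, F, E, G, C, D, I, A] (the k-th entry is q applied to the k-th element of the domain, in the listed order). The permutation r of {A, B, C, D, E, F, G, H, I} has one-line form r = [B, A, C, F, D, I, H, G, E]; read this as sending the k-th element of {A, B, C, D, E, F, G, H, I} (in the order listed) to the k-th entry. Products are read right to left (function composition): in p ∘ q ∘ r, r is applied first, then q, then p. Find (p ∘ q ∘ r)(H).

Chase H: r(H) = G; q(G) = D; p(D) = D. Hence (p ∘ q ∘ r)(H) = D.

D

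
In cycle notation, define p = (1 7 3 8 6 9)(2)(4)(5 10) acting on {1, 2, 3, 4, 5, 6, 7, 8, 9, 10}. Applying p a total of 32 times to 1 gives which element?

1 lies in the 6-cycle (1 7 3 8 6 9).
Since the cycle has length 6, p^32 acts on it the same as p^2 (32 mod 6 = 2).
Advancing 2 steps from 1: 1 → 7 → 3.

3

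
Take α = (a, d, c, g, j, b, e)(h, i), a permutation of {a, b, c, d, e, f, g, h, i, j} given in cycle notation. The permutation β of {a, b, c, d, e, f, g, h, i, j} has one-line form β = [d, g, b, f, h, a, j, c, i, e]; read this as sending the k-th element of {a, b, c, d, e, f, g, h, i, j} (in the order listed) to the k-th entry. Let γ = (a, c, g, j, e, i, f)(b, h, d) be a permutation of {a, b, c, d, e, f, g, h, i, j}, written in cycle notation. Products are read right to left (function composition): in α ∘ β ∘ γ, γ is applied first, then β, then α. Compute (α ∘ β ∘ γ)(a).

(α ∘ β ∘ γ)(a) = α(β(γ(a))). γ(a) = c, then β(c) = b, then α(b) = e, so the result is e.

e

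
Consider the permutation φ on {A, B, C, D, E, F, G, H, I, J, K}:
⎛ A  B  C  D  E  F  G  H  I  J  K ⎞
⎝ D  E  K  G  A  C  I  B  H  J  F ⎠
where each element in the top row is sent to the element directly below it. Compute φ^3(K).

K

Tracing K → F → … returns to K after 3 steps, so K lies in a 3-cycle (C, K, F).
Powers repeat with period 3 on this cycle, and 3 mod 3 = 0, so φ^3(K) = φ^0(K).
So φ^3(K) = K.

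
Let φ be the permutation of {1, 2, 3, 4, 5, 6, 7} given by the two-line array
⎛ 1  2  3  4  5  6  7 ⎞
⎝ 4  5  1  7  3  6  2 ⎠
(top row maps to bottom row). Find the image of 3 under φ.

The entry below 3 in the array is 1, so φ(3) = 1.

1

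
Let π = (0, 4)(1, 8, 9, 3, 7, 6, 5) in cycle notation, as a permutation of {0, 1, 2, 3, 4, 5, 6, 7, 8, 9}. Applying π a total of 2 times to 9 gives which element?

9 lies in the 7-cycle (1, 8, 9, 3, 7, 6, 5).
Stepping 2 places around the cycle: 9 → 3 → 7.

7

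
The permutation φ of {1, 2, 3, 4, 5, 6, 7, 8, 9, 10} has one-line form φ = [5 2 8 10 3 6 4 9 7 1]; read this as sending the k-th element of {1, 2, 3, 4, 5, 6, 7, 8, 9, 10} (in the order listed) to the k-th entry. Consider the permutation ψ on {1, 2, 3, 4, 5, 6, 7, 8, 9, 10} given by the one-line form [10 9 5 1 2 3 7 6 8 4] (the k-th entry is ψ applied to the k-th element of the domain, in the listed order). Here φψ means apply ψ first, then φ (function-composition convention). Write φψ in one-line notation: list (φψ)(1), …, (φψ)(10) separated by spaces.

1 7 3 5 2 8 4 6 9 10

Chase each element through ψ then φ: 1 → 10 → 1; 2 → 9 → 7; 3 → 5 → 3; 4 → 1 → 5; 5 → 2 → 2; 6 → 3 → 8; 7 → 7 → 4; 8 → 6 → 6; 9 → 8 → 9; 10 → 4 → 10.
Collecting the images, φψ = [1 7 3 5 2 8 4 6 9 10].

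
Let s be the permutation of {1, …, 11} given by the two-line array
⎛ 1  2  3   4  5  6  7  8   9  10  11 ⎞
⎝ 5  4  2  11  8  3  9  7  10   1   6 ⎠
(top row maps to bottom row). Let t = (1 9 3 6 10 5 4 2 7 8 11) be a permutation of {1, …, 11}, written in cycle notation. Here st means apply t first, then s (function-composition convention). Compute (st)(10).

First apply t: t(10) = 5, then s(5) = 8. Thus (st)(10) = 8.

8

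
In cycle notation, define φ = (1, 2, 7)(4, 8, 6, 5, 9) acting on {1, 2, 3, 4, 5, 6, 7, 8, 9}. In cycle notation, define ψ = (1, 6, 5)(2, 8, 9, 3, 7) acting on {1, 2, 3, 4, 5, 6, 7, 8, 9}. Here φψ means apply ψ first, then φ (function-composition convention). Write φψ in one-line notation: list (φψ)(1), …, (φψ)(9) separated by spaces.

5 6 1 8 2 9 7 4 3

(φψ)(x) = φ(ψ(x)). Computing each image: φ(ψ(1)) = φ(6) = 5, φ(ψ(2)) = φ(8) = 6, φ(ψ(3)) = φ(7) = 1, φ(ψ(4)) = φ(4) = 8, φ(ψ(5)) = φ(1) = 2, φ(ψ(6)) = φ(5) = 9, φ(ψ(7)) = φ(2) = 7, φ(ψ(8)) = φ(9) = 4, φ(ψ(9)) = φ(3) = 3.
Hence φψ = [5 6 1 8 2 9 7 4 3].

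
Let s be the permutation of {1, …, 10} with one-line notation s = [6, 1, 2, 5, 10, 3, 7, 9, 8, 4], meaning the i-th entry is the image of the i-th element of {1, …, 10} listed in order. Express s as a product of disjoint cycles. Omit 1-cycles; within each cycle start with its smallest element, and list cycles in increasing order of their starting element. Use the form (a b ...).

From 1: 1 → 6 → 3 → 2 → 1, closing the cycle (1 6 3 2).
Repeating from the next unused element and collecting all non-trivial cycles gives (1 6 3 2)(4 5 10)(8 9).

(1 6 3 2)(4 5 10)(8 9)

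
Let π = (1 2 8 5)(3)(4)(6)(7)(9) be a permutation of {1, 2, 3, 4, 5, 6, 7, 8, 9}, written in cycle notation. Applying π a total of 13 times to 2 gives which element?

8

2 lies in the 4-cycle (1 2 8 5).
Since the cycle has length 4, π^13 acts on it the same as π^1 (13 mod 4 = 1).
Stepping 1 place around the cycle: 2 → 8.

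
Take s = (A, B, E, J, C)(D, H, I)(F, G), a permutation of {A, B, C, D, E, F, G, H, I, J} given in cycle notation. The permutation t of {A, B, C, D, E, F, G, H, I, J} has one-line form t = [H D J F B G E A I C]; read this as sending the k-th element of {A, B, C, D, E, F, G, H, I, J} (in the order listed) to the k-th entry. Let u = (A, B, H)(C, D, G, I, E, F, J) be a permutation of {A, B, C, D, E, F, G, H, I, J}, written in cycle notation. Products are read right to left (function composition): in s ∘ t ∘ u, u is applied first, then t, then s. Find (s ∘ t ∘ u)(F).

(s ∘ t ∘ u)(F) = s(t(u(F))). u(F) = J, then t(J) = C, then s(C) = A, so the result is A.

A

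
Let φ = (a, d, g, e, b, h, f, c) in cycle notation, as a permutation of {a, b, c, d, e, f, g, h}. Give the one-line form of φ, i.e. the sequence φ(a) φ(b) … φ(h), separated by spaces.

Image by image: a→d, b→h, c→a, d→g, e→b, f→c, g→e, h→f.
Listing these in domain order gives d h a g b c e f.

d h a g b c e f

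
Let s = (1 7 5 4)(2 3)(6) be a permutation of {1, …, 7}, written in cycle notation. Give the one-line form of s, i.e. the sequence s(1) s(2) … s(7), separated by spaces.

7 3 2 1 4 6 5

Reading each image from the cycles: 1→7, 2→3, 3→2, 4→1, 5→4, 6→6, 7→5.
So the one-line form is 7 3 2 1 4 6 5.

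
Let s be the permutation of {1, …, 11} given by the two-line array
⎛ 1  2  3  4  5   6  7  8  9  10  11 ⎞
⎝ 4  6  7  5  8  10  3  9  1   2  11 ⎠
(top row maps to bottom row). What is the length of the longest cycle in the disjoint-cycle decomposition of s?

5

Decomposing into disjoint cycles gives (1, 4, 5, 8, 9)(2, 6, 10)(3, 7); the longest has length 5.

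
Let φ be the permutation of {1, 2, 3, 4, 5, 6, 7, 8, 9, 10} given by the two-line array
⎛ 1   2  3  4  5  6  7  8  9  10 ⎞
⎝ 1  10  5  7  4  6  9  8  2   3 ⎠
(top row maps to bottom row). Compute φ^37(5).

Tracing 5 → 4 → … returns to 5 after 7 steps, so 5 lies in a 7-cycle (2, 10, 3, 5, 4, 7, 9).
Since the cycle has length 7, φ^37 acts on it the same as φ^2 (37 mod 7 = 2).
Stepping 2 places around the cycle: 5 → 4 → 7.

7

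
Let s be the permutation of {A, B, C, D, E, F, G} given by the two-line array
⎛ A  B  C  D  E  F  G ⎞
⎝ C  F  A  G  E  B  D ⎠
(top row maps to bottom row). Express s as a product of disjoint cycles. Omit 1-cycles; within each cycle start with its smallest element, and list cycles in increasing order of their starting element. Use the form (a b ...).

(A C)(B F)(D G)

Start at A and follow images: A → C → A, giving the cycle (A C).
Continuing from each remaining unvisited element yields (A C)(B F)(D G).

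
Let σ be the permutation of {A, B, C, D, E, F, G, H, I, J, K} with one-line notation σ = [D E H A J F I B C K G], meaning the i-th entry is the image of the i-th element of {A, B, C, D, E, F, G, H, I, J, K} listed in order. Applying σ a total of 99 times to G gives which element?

Tracing G → I → … returns to G after 8 steps, so G lies in an 8-cycle (B E J K G I C H).
On an 8-cycle, σ^8 is the identity, so σ^99 = σ^3 there (99 ≡ 3 mod 8).
Stepping 3 places around the cycle: G → I → C → H.

H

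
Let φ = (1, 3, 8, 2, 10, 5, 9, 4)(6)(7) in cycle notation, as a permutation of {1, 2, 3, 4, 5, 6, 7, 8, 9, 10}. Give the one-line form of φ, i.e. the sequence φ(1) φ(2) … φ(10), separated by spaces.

Image by image: 1↦3, 2↦10, 3↦8, 4↦1, 5↦9, 6↦6, 7↦7, 8↦2, 9↦4, 10↦5.
Listing these in domain order gives 3 10 8 1 9 6 7 2 4 5.

3 10 8 1 9 6 7 2 4 5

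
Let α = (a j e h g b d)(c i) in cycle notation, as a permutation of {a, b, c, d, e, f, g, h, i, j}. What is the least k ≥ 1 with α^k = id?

The disjoint cycles have lengths 7, 2, 1.
The order of α is the least common multiple of its cycle lengths: lcm(7, 2) = 14.

14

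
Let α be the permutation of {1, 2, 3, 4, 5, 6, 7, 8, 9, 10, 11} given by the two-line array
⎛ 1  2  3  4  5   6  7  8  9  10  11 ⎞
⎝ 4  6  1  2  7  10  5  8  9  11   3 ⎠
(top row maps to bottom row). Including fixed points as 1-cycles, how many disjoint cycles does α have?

4

The cycle decomposition is (1 4 2 6 10 11 3)(5 7)(8)(9), which has 4 cycles (counting 1-cycles).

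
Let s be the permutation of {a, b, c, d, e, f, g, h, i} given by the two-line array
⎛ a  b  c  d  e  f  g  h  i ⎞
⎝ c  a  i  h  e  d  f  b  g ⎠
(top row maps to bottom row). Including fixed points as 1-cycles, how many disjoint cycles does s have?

The cycle decomposition is (a c i g f d h b)(e), which has 2 cycles (counting 1-cycles).

2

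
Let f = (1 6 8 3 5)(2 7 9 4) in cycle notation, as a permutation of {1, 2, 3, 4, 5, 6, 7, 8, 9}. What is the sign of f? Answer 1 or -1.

-1

The cycle lengths are 5, 4.
A cycle is odd iff its length is even; f has 1 even-length cycle, so sgn(f) = (−1)^1 and f is odd.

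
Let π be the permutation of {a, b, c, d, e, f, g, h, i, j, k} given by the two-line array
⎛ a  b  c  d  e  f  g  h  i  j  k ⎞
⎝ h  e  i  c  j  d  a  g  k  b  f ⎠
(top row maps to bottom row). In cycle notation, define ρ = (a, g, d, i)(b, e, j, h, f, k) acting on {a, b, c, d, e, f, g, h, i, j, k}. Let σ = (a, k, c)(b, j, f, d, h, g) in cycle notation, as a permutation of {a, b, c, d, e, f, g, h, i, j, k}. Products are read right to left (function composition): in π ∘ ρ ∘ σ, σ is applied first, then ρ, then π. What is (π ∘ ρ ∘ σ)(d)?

d

Chase d: σ(d) = h; ρ(h) = f; π(f) = d. Hence (π ∘ ρ ∘ σ)(d) = d.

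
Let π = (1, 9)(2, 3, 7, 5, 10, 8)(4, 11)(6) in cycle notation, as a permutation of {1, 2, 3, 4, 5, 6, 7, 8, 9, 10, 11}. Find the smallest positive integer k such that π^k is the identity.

The disjoint cycles have lengths 6, 2, 2, 1.
The order is lcm(6, 2, 2) = 6.

6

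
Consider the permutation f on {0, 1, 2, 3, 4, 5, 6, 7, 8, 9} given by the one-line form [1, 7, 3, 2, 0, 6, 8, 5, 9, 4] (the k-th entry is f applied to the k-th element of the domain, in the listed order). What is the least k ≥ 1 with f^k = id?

8

Writing f as disjoint cycles, the cycle lengths are 8, 2.
The order is lcm(8, 2) = 8.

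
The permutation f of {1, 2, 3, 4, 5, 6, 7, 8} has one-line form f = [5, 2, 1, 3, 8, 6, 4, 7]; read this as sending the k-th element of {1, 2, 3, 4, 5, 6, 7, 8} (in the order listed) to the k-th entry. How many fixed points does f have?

The fixed points (elements with f(x) = x) are {2, 6}, so there are 2.

2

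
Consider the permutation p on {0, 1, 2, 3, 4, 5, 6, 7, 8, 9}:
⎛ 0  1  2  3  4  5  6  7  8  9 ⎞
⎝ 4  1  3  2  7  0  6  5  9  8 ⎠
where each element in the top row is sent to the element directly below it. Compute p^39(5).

7

Tracing 5 → 0 → … returns to 5 after 4 steps, so 5 lies in a 4-cycle (0, 4, 7, 5).
Powers repeat with period 4 on this cycle, and 39 mod 4 = 3, so p^39(5) = p^3(5).
Advancing 3 steps from 5: 5 → 0 → 4 → 7.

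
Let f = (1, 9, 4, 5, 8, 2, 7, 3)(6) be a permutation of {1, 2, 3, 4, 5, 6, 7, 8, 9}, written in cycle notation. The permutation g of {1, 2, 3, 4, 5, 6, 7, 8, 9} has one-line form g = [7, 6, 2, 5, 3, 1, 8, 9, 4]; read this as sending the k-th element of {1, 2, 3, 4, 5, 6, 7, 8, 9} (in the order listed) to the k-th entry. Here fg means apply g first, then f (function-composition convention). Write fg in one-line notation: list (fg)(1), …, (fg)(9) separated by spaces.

For each element, apply g then f: 1 → 7 → 3; 2 → 6 → 6; 3 → 2 → 7; 4 → 5 → 8; 5 → 3 → 1; 6 → 1 → 9; 7 → 8 → 2; 8 → 9 → 4; 9 → 4 → 5.
Collecting the images, fg = [3 6 7 8 1 9 2 4 5].

3 6 7 8 1 9 2 4 5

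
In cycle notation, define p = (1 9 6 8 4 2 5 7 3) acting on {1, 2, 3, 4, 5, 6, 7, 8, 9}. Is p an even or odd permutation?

The cycle lengths are 9.
A cycle is odd iff its length is even; p has 0 even-length cycles, so sgn(p) = (−1)^0 and p is even.

even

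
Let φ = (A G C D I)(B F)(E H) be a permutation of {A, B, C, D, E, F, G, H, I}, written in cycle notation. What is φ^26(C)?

D

C lies in the 5-cycle (A G C D I).
On a 5-cycle, φ^5 is the identity, so φ^26 = φ^1 there (26 ≡ 1 mod 5).
Advancing 1 step from C: C → D.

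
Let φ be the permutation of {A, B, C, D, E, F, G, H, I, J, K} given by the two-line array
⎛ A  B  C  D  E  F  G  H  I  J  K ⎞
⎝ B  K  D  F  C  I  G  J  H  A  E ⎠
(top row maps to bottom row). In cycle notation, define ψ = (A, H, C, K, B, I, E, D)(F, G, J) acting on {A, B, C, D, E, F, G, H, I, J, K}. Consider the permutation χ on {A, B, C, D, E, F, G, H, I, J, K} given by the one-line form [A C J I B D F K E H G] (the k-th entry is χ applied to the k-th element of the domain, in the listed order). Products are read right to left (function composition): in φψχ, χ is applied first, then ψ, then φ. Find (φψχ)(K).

A

Chase K: χ(K) = G; ψ(G) = J; φ(J) = A. Hence (φψχ)(K) = A.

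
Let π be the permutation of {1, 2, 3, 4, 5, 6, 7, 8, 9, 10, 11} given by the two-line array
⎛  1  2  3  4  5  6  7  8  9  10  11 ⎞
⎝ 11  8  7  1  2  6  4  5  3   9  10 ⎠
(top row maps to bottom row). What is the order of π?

21

The disjoint-cycle form of π has cycle lengths 7, 3, 1.
Since disjoint cycles commute, ord(π) = lcm(7, 3) = 21.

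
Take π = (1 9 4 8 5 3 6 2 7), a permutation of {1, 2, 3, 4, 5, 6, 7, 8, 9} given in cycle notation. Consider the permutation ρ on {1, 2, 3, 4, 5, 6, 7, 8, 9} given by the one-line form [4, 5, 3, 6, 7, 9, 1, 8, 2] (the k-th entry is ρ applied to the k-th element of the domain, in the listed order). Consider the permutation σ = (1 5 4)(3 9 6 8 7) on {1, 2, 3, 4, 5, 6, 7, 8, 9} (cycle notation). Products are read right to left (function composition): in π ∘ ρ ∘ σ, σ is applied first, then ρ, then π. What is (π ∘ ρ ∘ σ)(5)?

2

Chase 5: σ(5) = 4; ρ(4) = 6; π(6) = 2. Hence (π ∘ ρ ∘ σ)(5) = 2.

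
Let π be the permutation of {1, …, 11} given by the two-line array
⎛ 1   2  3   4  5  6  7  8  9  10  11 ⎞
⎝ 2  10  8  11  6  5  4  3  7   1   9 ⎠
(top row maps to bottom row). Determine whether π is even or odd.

In disjoint-cycle form the cycle lengths are 4, 3, 2, 2.
A cycle is odd iff its length is even; π has 3 even-length cycles, so sgn(π) = (−1)^3 and π is odd.

odd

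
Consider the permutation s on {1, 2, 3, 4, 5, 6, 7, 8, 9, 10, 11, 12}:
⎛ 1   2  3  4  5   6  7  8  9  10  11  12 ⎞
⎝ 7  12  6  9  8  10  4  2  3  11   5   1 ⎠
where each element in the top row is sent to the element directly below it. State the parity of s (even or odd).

In disjoint-cycle form the cycle lengths are 12.
A cycle is odd iff its length is even; s has 1 even-length cycle, so sgn(s) = (−1)^1 and s is odd.

odd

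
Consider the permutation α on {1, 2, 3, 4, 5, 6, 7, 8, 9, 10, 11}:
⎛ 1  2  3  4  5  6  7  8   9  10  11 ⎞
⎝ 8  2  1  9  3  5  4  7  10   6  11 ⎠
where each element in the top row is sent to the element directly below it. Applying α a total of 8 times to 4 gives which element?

7

Tracing 4 → 9 → … returns to 4 after 9 steps, so 4 lies in a 9-cycle (1 8 7 4 9 10 6 5 3).
Advancing 8 steps from 4: 4 → 9 → 10 → 6 → 5 → 3 → 1 → 8 → 7.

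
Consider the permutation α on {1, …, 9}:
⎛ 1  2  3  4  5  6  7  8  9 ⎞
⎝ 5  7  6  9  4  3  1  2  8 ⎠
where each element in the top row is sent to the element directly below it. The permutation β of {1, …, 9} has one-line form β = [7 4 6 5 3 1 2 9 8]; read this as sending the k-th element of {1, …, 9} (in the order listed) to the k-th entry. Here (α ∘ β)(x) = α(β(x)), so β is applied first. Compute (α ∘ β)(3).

3

β(3) = 6, then α(6) = 3; composing gives (α ∘ β)(3) = 3.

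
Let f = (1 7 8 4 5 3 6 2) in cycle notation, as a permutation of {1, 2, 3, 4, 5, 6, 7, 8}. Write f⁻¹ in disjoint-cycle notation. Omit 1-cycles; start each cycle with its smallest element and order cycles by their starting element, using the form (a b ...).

(1 2 6 3 5 4 8 7)

If f sends a → b within a cycle, f⁻¹ sends b → a; equivalently, reverse each cycle.
Reversing each cycle of f and rotating so the smallest element leads gives (1 2 6 3 5 4 8 7).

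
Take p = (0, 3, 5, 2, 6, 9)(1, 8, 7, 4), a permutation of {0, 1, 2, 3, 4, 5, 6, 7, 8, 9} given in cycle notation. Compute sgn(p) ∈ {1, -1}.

The cycle lengths are 6, 4.
A cycle is odd iff its length is even; p has 2 even-length cycles, so sgn(p) = (−1)^2 and p is even.

1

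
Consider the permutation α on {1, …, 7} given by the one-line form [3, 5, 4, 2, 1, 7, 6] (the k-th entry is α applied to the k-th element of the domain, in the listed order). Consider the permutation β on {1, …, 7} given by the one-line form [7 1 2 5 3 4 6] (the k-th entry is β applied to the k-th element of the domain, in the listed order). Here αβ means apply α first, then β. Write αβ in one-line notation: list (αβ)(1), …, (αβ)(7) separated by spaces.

2 3 5 1 7 6 4

For each element, apply α then β: 1 → 3 → 2; 2 → 5 → 3; 3 → 4 → 5; 4 → 2 → 1; 5 → 1 → 7; 6 → 7 → 6; 7 → 6 → 4.
So αβ in one-line form is 2 3 5 1 7 6 4.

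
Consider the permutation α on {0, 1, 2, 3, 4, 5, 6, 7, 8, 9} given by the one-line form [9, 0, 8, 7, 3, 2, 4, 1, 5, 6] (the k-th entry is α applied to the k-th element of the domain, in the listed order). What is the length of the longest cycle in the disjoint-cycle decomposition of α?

7

Decomposing into disjoint cycles gives (0 9 6 4 3 7 1)(2 8 5); the longest has length 7.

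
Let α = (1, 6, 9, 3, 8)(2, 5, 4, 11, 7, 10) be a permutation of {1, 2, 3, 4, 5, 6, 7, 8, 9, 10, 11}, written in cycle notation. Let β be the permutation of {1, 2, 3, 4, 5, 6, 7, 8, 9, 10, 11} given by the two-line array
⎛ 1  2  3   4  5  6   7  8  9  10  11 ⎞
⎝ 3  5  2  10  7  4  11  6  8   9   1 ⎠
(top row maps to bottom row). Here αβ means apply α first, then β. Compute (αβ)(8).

3

(αβ)(8) = β(α(8)). α(8) = 1, then β(1) = 3. So (αβ)(8) = 3.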